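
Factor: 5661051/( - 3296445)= - 1887017/1098815= -5^(  -  1)*11^1*17^1*10091^1*219763^( - 1)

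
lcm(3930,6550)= 19650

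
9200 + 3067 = 12267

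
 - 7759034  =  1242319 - 9001353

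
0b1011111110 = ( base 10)766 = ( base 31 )OM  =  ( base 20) 1I6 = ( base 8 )1376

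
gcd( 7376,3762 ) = 2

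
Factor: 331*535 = 5^1 *107^1*331^1 = 177085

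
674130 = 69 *9770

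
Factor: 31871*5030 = 2^1*5^1*7^1*29^1*157^1*503^1 =160311130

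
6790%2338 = 2114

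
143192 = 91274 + 51918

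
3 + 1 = 4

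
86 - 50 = 36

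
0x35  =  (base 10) 53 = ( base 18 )2H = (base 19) 2f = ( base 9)58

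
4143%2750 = 1393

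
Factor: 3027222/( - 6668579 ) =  - 2^1*3^2 * 11^1*29^( - 1 )*227^ ( - 1)*1013^(  -  1)*15289^1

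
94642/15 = 6309  +  7/15 = 6309.47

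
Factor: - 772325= - 5^2*30893^1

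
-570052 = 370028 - 940080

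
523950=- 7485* (  -  70)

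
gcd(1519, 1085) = 217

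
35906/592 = 17953/296= 60.65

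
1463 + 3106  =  4569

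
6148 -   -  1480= 7628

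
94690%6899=5003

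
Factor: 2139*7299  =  15612561 = 3^3*23^1* 31^1*811^1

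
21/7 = 3=3.00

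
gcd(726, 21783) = 3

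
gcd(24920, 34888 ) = 4984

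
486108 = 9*54012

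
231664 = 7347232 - 7115568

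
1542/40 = 38 + 11/20=38.55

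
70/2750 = 7/275  =  0.03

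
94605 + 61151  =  155756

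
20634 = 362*57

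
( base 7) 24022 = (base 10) 6190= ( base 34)5C2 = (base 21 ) e0g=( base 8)14056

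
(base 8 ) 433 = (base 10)283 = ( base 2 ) 100011011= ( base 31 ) 94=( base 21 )DA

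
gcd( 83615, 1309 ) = 7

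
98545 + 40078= 138623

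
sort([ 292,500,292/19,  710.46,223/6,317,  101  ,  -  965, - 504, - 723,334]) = [ - 965, - 723 ,-504,292/19, 223/6, 101,292 , 317,  334,500 , 710.46 ] 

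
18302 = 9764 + 8538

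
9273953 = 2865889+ 6408064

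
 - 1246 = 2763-4009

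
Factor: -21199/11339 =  - 23^( - 1)*43^1 = -  43/23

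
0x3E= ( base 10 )62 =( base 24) 2e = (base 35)1R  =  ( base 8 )76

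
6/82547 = 6/82547 = 0.00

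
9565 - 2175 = 7390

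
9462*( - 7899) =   -  74740338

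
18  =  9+9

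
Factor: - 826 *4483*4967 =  - 18392592386  =  -2^1*7^1 * 59^1*4483^1*4967^1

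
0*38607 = 0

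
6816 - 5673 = 1143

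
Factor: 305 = 5^1 * 61^1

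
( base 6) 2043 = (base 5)3314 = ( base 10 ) 459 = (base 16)1cb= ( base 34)dh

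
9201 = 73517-64316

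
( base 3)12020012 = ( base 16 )EE4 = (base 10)3812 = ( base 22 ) 7j6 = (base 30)472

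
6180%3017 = 146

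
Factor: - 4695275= - 5^2*13^1 * 14447^1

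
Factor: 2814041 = 2814041^1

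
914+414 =1328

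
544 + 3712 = 4256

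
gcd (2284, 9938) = 2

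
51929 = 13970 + 37959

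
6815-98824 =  - 92009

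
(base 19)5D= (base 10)108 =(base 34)36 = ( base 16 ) 6C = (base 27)40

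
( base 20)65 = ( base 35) 3k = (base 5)1000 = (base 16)7D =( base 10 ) 125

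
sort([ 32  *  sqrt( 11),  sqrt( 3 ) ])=[ sqrt( 3),32*sqrt(11) ]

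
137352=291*472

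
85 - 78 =7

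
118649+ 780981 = 899630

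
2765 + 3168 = 5933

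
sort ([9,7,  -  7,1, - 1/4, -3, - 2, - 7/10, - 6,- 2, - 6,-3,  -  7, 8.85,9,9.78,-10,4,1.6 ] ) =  [ - 10,  -  7,  -  7, -6, - 6, - 3, - 3, - 2, - 2, - 7/10 , - 1/4,1,1.6,  4,7,8.85,9,9,9.78 ]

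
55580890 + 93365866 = 148946756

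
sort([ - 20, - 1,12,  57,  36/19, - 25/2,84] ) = [ - 20,-25/2, - 1, 36/19,12 , 57, 84]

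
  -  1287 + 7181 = 5894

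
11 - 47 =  - 36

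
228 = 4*57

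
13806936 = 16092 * 858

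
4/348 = 1/87 = 0.01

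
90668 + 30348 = 121016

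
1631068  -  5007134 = -3376066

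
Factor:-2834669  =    -  401^1*7069^1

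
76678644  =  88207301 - 11528657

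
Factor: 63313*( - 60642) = -3839426946 = - 2^1*3^3*1123^1*63313^1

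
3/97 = 3/97 = 0.03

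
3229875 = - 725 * (  -  4455) 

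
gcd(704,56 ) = 8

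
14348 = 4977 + 9371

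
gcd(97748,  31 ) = 1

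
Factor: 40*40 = 2^6*5^2 = 1600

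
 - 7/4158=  - 1  +  593/594 = - 0.00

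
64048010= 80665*794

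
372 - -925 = 1297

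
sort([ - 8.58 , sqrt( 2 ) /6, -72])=[ - 72, - 8.58, sqrt(2 ) /6]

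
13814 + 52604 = 66418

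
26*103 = 2678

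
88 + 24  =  112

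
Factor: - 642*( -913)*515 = 2^1*3^1*5^1*11^1 * 83^1*103^1*107^1 =301865190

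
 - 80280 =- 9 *8920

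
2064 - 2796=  - 732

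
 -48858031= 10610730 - 59468761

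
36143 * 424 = 15324632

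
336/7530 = 56/1255 = 0.04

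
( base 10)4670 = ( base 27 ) 6AQ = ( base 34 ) 41c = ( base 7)16421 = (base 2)1001000111110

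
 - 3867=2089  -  5956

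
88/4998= 44/2499  =  0.02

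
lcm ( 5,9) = 45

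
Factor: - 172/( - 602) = 2^1*7^( - 1) = 2/7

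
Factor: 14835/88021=15/89=3^1 * 5^1*89^ ( - 1)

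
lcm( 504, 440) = 27720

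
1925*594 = 1143450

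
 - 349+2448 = 2099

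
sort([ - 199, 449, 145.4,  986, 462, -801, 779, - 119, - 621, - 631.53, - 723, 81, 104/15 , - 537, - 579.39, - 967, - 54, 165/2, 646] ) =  [ - 967, - 801,-723, - 631.53,  -  621, - 579.39, - 537, - 199, - 119, - 54,  104/15,81,165/2,145.4,449,462,646,  779,986 ] 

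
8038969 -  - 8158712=16197681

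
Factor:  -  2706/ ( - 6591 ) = 902/2197 = 2^1*11^1*13^( - 3 ) * 41^1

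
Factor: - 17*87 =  - 1479= -3^1*17^1 * 29^1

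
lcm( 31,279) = 279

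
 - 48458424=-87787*552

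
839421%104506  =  3373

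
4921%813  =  43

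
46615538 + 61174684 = 107790222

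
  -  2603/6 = -2603/6 = - 433.83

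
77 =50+27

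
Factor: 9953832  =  2^3*3^1*7^1*179^1*331^1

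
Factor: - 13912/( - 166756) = 74/887 = 2^1*37^1* 887^( - 1 )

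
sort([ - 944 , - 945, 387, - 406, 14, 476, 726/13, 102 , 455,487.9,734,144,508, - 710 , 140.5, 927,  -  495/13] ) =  [-945,- 944,- 710,-406,-495/13, 14, 726/13, 102,140.5,144, 387,455, 476, 487.9, 508, 734, 927 ] 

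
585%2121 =585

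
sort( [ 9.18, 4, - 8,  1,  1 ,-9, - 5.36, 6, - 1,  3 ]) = [ -9 , - 8, - 5.36, - 1, 1,1, 3, 4 , 6  ,  9.18]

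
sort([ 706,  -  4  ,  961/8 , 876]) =[ - 4,961/8,706,  876 ]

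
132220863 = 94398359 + 37822504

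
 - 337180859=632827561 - 970008420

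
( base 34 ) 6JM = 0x1db4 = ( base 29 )916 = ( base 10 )7604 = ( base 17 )1955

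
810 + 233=1043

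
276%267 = 9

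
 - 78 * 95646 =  - 7460388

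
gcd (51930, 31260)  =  30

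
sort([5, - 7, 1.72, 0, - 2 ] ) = [  -  7, - 2, 0, 1.72,5] 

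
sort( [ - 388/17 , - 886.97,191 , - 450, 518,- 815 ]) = [ - 886.97, - 815  , - 450,  -  388/17 , 191, 518]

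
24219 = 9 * 2691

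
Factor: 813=3^1*271^1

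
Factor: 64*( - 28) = - 2^8*7^1  =  -1792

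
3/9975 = 1/3325= 0.00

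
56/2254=4/161 = 0.02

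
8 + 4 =12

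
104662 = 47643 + 57019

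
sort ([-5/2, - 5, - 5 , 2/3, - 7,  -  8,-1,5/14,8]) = [ - 8, - 7, - 5, - 5, - 5/2, - 1,5/14,2/3,  8]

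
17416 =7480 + 9936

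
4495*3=13485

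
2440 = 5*488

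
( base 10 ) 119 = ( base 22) 59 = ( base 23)54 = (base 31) 3Q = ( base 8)167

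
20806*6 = 124836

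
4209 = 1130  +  3079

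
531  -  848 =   -  317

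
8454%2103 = 42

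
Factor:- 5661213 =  - 3^1 *1887071^1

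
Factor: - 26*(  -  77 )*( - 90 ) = -180180 =-  2^2*3^2*5^1*7^1*11^1*13^1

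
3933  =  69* 57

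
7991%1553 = 226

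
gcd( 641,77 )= 1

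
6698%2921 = 856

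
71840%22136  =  5432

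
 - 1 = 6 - 7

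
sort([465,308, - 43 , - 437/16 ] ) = [  -  43, - 437/16,308,465 ] 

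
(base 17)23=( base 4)211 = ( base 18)21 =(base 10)37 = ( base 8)45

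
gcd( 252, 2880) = 36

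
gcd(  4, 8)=4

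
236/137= 1 + 99/137 = 1.72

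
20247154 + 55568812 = 75815966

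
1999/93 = 1999/93 = 21.49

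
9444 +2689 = 12133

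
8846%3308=2230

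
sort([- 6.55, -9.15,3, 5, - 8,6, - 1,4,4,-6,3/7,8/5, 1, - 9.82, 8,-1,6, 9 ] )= [ - 9.82, - 9.15, - 8, - 6.55, - 6,  -  1, - 1, 3/7,1, 8/5, 3,4,4 , 5,6,6, 8,  9]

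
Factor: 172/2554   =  2^1 *43^1*1277^( - 1)  =  86/1277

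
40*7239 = 289560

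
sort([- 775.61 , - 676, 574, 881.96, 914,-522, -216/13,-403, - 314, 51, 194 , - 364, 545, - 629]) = [  -  775.61, -676, - 629, - 522, - 403,-364, - 314, - 216/13,51, 194,545, 574, 881.96,914] 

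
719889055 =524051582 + 195837473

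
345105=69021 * 5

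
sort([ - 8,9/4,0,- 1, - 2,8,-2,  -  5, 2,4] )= [ - 8,-5, - 2, - 2,-1, 0,2, 9/4,4,  8 ] 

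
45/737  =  45/737 = 0.06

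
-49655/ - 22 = 49655/22=2257.05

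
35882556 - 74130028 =-38247472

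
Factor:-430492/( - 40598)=562/53 = 2^1*  53^( - 1 ) * 281^1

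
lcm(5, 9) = 45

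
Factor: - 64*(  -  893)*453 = 25889856= 2^6* 3^1*19^1*47^1*151^1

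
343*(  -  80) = -27440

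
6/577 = 6/577 = 0.01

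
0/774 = 0 = 0.00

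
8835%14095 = 8835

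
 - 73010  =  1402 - 74412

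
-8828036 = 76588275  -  85416311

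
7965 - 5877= 2088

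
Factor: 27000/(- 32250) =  - 2^2 * 3^2*43^(-1) = -  36/43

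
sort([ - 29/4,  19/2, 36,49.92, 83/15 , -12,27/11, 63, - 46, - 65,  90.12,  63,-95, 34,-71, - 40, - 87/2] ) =[-95, - 71, - 65, - 46, - 87/2, - 40, - 12, - 29/4,27/11,83/15, 19/2, 34 , 36,  49.92,63,63, 90.12]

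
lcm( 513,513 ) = 513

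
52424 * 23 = 1205752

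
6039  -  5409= 630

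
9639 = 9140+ 499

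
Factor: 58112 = 2^8*227^1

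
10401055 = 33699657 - 23298602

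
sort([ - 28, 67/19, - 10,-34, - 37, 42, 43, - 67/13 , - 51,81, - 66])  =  [ - 66,-51, - 37, - 34, - 28, - 10,-67/13,67/19, 42,43,81 ] 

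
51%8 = 3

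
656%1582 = 656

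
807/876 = 269/292  =  0.92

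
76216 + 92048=168264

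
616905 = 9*68545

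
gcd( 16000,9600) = 3200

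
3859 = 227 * 17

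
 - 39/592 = -39/592 = -  0.07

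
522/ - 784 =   -  261/392 = - 0.67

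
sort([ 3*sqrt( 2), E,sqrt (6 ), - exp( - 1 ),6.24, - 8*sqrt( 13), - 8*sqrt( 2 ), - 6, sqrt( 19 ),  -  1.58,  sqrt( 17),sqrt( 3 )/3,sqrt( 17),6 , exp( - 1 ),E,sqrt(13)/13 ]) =[ - 8*sqrt ( 13 ), - 8 * sqrt(2 ), - 6, - 1.58,- exp( - 1 ),sqrt( 13 )/13,exp( - 1 ), sqrt( 3) /3,  sqrt(6 ),E,E,  sqrt( 17 ),sqrt( 17),3*sqrt( 2 ), sqrt (19),6, 6.24]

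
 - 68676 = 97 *( -708)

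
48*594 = 28512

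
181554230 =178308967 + 3245263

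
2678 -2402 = 276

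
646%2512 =646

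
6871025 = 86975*79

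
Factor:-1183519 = -29^1*37^1*1103^1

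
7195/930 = 7 + 137/186 = 7.74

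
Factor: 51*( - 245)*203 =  - 2536485 = - 3^1*5^1*7^3*17^1*29^1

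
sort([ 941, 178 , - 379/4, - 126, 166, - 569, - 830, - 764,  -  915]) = [ - 915, - 830, - 764,  -  569, - 126, - 379/4,166,178,941] 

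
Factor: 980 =2^2 * 5^1*7^2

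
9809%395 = 329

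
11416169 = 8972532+2443637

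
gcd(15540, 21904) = 148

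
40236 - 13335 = 26901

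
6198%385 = 38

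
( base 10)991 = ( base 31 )10U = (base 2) 1111011111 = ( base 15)461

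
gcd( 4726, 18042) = 2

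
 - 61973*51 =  - 3160623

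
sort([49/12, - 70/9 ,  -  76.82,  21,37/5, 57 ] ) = [ - 76.82,-70/9, 49/12, 37/5,21 , 57 ]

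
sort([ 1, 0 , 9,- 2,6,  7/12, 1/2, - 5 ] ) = [ - 5, - 2, 0,  1/2,7/12,1, 6,9 ]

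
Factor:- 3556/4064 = - 7/8 = -2^ ( -3 )*7^1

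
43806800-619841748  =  -576034948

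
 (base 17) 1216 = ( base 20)dfe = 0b1010110001010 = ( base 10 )5514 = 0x158a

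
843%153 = 78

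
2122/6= 353 + 2/3= 353.67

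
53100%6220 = 3340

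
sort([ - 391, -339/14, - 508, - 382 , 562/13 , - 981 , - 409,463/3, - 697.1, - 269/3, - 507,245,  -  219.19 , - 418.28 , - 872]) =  [ - 981, - 872,-697.1, - 508, - 507 , - 418.28, - 409, - 391 , - 382, - 219.19, - 269/3, - 339/14,562/13,463/3,245 ]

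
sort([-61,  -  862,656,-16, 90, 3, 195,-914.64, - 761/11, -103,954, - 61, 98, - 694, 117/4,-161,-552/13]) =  [-914.64,-862,-694, - 161,  -  103,- 761/11, - 61, -61, - 552/13 , - 16,3,117/4,90, 98 , 195, 656, 954]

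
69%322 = 69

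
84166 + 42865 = 127031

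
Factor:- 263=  - 263^1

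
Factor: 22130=2^1 * 5^1*2213^1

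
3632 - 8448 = - 4816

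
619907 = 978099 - 358192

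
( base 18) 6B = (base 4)1313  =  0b1110111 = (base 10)119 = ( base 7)230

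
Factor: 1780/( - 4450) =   -  2/5  =  - 2^1*5^( - 1 )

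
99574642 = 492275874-392701232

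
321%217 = 104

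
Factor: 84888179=1009^1*84131^1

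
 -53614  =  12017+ - 65631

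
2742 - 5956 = - 3214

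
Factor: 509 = 509^1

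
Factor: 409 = 409^1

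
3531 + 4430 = 7961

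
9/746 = 9/746  =  0.01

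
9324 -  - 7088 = 16412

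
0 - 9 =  -9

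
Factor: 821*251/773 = 206071/773 =251^1* 773^ ( - 1 ) * 821^1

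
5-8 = -3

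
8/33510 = 4/16755 = 0.00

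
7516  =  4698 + 2818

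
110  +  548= 658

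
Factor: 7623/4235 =9/5 = 3^2*5^( - 1)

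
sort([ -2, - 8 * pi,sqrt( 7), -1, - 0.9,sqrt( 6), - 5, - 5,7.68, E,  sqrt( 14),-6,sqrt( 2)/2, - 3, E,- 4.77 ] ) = [- 8*pi, - 6,-5,-5 ,-4.77, -3, - 2, - 1, - 0.9,sqrt(  2)/2, sqrt( 6),sqrt(7),E, E, sqrt(14),7.68 ]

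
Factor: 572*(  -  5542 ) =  - 2^3*11^1* 13^1*17^1 * 163^1 = - 3170024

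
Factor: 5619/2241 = 3^( - 2)*83^(- 1) * 1873^1  =  1873/747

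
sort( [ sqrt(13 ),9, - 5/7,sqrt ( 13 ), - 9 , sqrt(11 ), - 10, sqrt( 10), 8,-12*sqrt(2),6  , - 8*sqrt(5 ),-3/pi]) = [ - 8*  sqrt(5 ),-12*sqrt(2 ),-10, - 9 , - 3/pi,-5/7, sqrt(10),sqrt (11),sqrt( 13), sqrt(13) , 6,8, 9]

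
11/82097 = 11/82097 = 0.00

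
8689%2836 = 181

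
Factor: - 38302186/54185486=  - 13^1*137^1*10753^1*27092743^( - 1 ) = - 19151093/27092743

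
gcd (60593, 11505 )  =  767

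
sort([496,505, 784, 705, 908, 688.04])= [ 496,505, 688.04,705, 784, 908]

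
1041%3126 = 1041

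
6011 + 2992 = 9003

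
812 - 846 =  - 34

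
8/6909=8/6909= 0.00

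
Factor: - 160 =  - 2^5*5^1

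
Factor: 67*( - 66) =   -  2^1*3^1*11^1*67^1 = - 4422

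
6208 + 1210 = 7418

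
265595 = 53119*5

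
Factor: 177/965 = 3^1 * 5^( - 1)*59^1*193^ (  -  1 )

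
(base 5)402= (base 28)3i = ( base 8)146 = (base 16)66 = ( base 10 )102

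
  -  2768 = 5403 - 8171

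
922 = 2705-1783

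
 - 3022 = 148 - 3170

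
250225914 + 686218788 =936444702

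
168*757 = 127176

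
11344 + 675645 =686989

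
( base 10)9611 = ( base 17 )1G46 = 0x258B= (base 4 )2112023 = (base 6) 112255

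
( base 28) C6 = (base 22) fc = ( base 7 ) 666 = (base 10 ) 342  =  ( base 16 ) 156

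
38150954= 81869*466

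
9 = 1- - 8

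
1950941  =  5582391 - 3631450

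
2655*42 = 111510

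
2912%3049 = 2912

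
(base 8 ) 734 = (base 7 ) 1250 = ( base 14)260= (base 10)476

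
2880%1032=816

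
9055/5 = 1811 = 1811.00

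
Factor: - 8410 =  -  2^1  *5^1 *29^2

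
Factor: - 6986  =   - 2^1*7^1*499^1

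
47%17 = 13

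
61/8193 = 61/8193  =  0.01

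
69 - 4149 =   -  4080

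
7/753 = 7/753 = 0.01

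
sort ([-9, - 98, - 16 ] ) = [-98, - 16,  -  9 ] 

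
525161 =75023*7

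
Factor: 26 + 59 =85 = 5^1*17^1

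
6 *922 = 5532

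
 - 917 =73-990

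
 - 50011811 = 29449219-79461030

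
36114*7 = 252798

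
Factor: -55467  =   - 3^2 * 6163^1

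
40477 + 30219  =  70696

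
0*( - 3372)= 0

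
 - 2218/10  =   - 1109/5 = - 221.80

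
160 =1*160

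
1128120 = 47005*24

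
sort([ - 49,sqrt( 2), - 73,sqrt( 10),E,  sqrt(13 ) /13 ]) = [- 73, - 49,sqrt( 13) /13,sqrt(2),E,sqrt( 10 ) ] 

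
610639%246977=116685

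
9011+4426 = 13437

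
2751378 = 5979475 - 3228097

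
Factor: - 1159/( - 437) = 23^(-1)*61^1 = 61/23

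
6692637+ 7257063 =13949700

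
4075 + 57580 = 61655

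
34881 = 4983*7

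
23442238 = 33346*703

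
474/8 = 237/4 = 59.25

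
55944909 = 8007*6987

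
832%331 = 170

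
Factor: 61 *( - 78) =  -2^1*3^1 * 13^1 * 61^1  =  - 4758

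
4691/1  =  4691 = 4691.00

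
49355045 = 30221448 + 19133597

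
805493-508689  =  296804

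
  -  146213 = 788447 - 934660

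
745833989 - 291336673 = 454497316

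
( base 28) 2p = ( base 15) 56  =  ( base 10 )81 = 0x51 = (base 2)1010001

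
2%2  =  0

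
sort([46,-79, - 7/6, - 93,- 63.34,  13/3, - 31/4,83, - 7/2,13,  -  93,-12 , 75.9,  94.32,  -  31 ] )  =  [ - 93,-93, - 79 , - 63.34,-31,-12, - 31/4 ,-7/2,-7/6,  13/3,13,  46, 75.9,83, 94.32 ] 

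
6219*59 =366921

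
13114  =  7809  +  5305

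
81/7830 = 3/290  =  0.01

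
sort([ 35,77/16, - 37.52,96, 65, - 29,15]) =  [ - 37.52, - 29, 77/16,15,35,65, 96 ] 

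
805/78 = 10+25/78=10.32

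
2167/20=2167/20 = 108.35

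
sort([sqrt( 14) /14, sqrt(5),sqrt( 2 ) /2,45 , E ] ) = [ sqrt( 14)/14 , sqrt(2 )/2,  sqrt( 5),E,45] 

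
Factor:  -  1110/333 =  - 10/3  =  - 2^1*3^( - 1 ) *5^1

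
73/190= 73/190 =0.38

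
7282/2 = 3641   =  3641.00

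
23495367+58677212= 82172579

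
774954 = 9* 86106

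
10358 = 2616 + 7742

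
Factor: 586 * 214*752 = 94303808 = 2^6* 47^1 * 107^1*293^1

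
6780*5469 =37079820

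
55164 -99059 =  - 43895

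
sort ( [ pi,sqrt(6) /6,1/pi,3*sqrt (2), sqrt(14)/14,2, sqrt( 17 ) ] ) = [ sqrt(14 )/14,1/pi,sqrt( 6)/6, 2, pi,sqrt( 17 ),3 *sqrt(2)]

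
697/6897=697/6897 = 0.10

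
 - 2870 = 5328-8198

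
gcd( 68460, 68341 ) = 7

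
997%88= 29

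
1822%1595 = 227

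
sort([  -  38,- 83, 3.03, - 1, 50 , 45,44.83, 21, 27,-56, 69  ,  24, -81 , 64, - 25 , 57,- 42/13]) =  [ -83,- 81,  -  56, - 38, - 25,  -  42/13, - 1,3.03,21, 24,  27, 44.83,  45,50,57, 64, 69]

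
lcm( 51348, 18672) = 205392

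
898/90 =449/45=   9.98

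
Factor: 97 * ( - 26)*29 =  - 73138 = - 2^1*13^1*29^1*97^1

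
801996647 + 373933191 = 1175929838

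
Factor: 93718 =2^1*47^1*997^1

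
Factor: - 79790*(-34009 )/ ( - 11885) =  - 542715622/2377 = - 2^1 * 71^1 * 79^1*101^1*479^1*2377^( - 1)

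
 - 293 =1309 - 1602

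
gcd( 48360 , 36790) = 130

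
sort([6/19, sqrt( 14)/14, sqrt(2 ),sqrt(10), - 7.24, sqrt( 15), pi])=[-7.24,sqrt( 14) /14, 6/19, sqrt( 2 ),pi, sqrt( 10),  sqrt( 15 )]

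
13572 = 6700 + 6872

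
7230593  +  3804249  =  11034842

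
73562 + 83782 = 157344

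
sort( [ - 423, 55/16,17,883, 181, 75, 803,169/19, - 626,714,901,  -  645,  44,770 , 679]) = [ - 645,  -  626, - 423, 55/16, 169/19, 17, 44 , 75,181, 679, 714,770, 803, 883, 901 ]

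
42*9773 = 410466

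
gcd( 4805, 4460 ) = 5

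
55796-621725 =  - 565929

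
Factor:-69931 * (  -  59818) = 2^1 *11^1*2719^1*69931^1 = 4183132558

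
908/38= 454/19=23.89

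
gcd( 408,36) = 12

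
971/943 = 1 + 28/943 = 1.03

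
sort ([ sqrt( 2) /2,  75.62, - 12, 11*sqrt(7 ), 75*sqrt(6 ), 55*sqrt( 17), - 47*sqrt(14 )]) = [- 47*sqrt(14 ),- 12,sqrt(2 ) /2,11*sqrt(7 ), 75.62, 75*sqrt(6 ), 55*sqrt(17) ] 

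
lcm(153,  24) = 1224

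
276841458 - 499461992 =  - 222620534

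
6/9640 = 3/4820 = 0.00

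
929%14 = 5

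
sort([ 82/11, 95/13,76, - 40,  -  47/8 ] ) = [ - 40,  -  47/8,95/13,82/11, 76]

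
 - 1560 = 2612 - 4172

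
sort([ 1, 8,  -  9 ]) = [- 9,  1,8]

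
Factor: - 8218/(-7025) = 2^1*5^(- 2 )*7^1 * 281^(  -  1 )*587^1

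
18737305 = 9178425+9558880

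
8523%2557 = 852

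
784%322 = 140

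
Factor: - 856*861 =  - 737016 = -  2^3*3^1*7^1*41^1*107^1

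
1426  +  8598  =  10024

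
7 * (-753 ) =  - 5271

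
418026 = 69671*6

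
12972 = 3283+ 9689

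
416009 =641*649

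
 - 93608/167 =  -  561  +  79/167 = - 560.53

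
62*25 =1550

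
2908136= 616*4721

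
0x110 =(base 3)101002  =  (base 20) dc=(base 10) 272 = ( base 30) 92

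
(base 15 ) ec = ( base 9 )266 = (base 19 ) bd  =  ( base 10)222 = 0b11011110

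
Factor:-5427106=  - 2^1 * 2713553^1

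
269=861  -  592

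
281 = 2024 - 1743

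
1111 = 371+740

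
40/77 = 40/77 = 0.52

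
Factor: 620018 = 2^1*7^1*67^1*661^1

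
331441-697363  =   - 365922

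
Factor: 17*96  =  1632  =  2^5*3^1*17^1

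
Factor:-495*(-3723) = 1842885 = 3^3 * 5^1*11^1*17^1*73^1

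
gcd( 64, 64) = 64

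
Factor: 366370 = 2^1*5^1*36637^1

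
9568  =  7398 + 2170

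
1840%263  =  262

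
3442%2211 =1231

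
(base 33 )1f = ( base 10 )48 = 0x30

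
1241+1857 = 3098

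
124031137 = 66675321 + 57355816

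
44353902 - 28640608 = 15713294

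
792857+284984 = 1077841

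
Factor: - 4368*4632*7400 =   -  149721062400 = - 2^10*3^2*5^2*7^1*13^1*37^1*193^1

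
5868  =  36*163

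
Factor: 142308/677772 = 59/281 =59^1 *281^( - 1 )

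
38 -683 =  -645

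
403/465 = 13/15 =0.87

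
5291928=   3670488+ 1621440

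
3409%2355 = 1054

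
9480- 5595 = 3885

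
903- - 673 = 1576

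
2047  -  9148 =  - 7101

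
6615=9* 735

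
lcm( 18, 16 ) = 144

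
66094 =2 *33047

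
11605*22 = 255310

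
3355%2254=1101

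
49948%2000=1948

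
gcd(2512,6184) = 8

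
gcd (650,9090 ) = 10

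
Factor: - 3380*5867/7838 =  - 2^1*5^1*13^2 * 3919^( - 1 ) *5867^1 =- 9915230/3919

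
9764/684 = 2441/171 = 14.27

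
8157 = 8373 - 216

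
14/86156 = 1/6154 = 0.00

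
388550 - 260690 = 127860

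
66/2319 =22/773=0.03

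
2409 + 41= 2450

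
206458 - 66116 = 140342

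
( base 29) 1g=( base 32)1D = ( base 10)45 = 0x2D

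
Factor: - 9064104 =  - 2^3*3^1*7^1* 163^1* 331^1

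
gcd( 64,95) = 1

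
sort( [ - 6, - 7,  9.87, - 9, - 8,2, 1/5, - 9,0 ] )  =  [ - 9,- 9, - 8, - 7, - 6,0,1/5,  2,9.87 ]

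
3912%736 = 232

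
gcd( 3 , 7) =1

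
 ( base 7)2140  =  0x2FB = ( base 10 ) 763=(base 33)N4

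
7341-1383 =5958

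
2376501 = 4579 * 519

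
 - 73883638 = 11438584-85322222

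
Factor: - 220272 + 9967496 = 2^3*467^1 *2609^1=9747224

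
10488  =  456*23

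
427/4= 106 + 3/4 = 106.75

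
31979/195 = 163 + 194/195 = 163.99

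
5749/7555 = 5749/7555 = 0.76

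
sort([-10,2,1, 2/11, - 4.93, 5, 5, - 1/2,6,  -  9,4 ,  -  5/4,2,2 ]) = [ - 10, - 9, - 4.93, - 5/4, - 1/2, 2/11,1, 2,  2,2,4, 5,5,6]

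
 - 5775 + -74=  -5849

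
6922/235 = 29 + 107/235 = 29.46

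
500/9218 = 250/4609 = 0.05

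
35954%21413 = 14541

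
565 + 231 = 796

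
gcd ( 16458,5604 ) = 6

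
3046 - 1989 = 1057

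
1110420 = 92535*12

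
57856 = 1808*32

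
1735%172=15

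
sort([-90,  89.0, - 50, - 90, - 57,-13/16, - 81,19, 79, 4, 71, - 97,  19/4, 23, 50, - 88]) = [ - 97, - 90, - 90, - 88, - 81, - 57, - 50, - 13/16 , 4, 19/4,19,23, 50, 71, 79, 89.0]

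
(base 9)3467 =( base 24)4b4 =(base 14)D1A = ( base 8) 5014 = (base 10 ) 2572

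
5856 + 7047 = 12903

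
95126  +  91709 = 186835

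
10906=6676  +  4230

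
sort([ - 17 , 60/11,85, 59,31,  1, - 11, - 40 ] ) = [ - 40, - 17, - 11,1,60/11 , 31, 59, 85] 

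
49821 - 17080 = 32741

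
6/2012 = 3/1006 = 0.00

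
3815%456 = 167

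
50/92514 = 25/46257 = 0.00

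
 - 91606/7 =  - 91606/7 = - 13086.57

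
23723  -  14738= 8985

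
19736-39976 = - 20240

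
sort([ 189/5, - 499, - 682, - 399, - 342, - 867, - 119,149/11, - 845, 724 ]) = [ - 867, - 845 , - 682, - 499,-399,-342, - 119 , 149/11, 189/5, 724]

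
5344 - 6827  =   - 1483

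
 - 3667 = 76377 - 80044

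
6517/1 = 6517 = 6517.00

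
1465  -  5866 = -4401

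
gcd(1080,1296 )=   216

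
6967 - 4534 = 2433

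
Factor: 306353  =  83^1*3691^1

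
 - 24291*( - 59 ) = 1433169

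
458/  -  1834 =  - 229/917 = - 0.25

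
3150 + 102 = 3252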